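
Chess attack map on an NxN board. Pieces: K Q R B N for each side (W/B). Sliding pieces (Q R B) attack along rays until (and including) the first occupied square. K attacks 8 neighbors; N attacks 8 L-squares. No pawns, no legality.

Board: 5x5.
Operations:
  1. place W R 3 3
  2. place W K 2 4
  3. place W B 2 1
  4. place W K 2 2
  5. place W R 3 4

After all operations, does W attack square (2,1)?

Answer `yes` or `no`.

Op 1: place WR@(3,3)
Op 2: place WK@(2,4)
Op 3: place WB@(2,1)
Op 4: place WK@(2,2)
Op 5: place WR@(3,4)
Per-piece attacks for W:
  WB@(2,1): attacks (3,2) (4,3) (3,0) (1,2) (0,3) (1,0)
  WK@(2,2): attacks (2,3) (2,1) (3,2) (1,2) (3,3) (3,1) (1,3) (1,1)
  WK@(2,4): attacks (2,3) (3,4) (1,4) (3,3) (1,3)
  WR@(3,3): attacks (3,4) (3,2) (3,1) (3,0) (4,3) (2,3) (1,3) (0,3) [ray(0,1) blocked at (3,4)]
  WR@(3,4): attacks (3,3) (4,4) (2,4) [ray(0,-1) blocked at (3,3); ray(-1,0) blocked at (2,4)]
W attacks (2,1): yes

Answer: yes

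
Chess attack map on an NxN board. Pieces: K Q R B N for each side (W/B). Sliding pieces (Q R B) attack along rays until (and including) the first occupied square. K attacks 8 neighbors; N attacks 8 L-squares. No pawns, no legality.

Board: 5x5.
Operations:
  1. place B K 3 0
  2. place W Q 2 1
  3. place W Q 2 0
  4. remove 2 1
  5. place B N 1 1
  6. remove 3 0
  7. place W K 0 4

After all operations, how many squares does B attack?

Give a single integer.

Answer: 4

Derivation:
Op 1: place BK@(3,0)
Op 2: place WQ@(2,1)
Op 3: place WQ@(2,0)
Op 4: remove (2,1)
Op 5: place BN@(1,1)
Op 6: remove (3,0)
Op 7: place WK@(0,4)
Per-piece attacks for B:
  BN@(1,1): attacks (2,3) (3,2) (0,3) (3,0)
Union (4 distinct): (0,3) (2,3) (3,0) (3,2)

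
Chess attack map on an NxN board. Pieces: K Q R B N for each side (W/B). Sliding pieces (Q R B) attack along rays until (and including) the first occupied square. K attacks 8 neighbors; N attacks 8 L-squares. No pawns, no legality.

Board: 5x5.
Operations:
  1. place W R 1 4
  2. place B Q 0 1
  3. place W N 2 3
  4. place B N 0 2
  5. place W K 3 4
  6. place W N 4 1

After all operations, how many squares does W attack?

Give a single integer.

Op 1: place WR@(1,4)
Op 2: place BQ@(0,1)
Op 3: place WN@(2,3)
Op 4: place BN@(0,2)
Op 5: place WK@(3,4)
Op 6: place WN@(4,1)
Per-piece attacks for W:
  WR@(1,4): attacks (1,3) (1,2) (1,1) (1,0) (2,4) (3,4) (0,4) [ray(1,0) blocked at (3,4)]
  WN@(2,3): attacks (4,4) (0,4) (3,1) (4,2) (1,1) (0,2)
  WK@(3,4): attacks (3,3) (4,4) (2,4) (4,3) (2,3)
  WN@(4,1): attacks (3,3) (2,2) (2,0)
Union (16 distinct): (0,2) (0,4) (1,0) (1,1) (1,2) (1,3) (2,0) (2,2) (2,3) (2,4) (3,1) (3,3) (3,4) (4,2) (4,3) (4,4)

Answer: 16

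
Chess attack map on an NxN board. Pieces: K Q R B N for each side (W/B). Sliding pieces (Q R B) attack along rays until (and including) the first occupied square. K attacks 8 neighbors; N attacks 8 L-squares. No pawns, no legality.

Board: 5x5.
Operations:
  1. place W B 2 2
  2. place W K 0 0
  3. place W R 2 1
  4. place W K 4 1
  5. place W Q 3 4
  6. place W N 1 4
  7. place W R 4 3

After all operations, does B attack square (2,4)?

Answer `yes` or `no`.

Answer: no

Derivation:
Op 1: place WB@(2,2)
Op 2: place WK@(0,0)
Op 3: place WR@(2,1)
Op 4: place WK@(4,1)
Op 5: place WQ@(3,4)
Op 6: place WN@(1,4)
Op 7: place WR@(4,3)
Per-piece attacks for B:
B attacks (2,4): no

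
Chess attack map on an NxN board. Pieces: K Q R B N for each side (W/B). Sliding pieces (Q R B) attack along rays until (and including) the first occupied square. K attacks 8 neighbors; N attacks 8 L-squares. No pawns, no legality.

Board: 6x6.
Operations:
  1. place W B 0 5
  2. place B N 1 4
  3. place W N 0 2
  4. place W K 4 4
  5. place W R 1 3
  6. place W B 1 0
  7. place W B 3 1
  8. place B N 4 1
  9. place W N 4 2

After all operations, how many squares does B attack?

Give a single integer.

Answer: 6

Derivation:
Op 1: place WB@(0,5)
Op 2: place BN@(1,4)
Op 3: place WN@(0,2)
Op 4: place WK@(4,4)
Op 5: place WR@(1,3)
Op 6: place WB@(1,0)
Op 7: place WB@(3,1)
Op 8: place BN@(4,1)
Op 9: place WN@(4,2)
Per-piece attacks for B:
  BN@(1,4): attacks (3,5) (2,2) (3,3) (0,2)
  BN@(4,1): attacks (5,3) (3,3) (2,2) (2,0)
Union (6 distinct): (0,2) (2,0) (2,2) (3,3) (3,5) (5,3)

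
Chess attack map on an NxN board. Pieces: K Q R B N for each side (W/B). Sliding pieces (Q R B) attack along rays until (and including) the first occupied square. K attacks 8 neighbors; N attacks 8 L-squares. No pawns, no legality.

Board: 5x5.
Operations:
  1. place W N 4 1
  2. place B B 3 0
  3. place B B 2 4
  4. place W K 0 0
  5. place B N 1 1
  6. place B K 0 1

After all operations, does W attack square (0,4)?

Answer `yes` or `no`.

Answer: no

Derivation:
Op 1: place WN@(4,1)
Op 2: place BB@(3,0)
Op 3: place BB@(2,4)
Op 4: place WK@(0,0)
Op 5: place BN@(1,1)
Op 6: place BK@(0,1)
Per-piece attacks for W:
  WK@(0,0): attacks (0,1) (1,0) (1,1)
  WN@(4,1): attacks (3,3) (2,2) (2,0)
W attacks (0,4): no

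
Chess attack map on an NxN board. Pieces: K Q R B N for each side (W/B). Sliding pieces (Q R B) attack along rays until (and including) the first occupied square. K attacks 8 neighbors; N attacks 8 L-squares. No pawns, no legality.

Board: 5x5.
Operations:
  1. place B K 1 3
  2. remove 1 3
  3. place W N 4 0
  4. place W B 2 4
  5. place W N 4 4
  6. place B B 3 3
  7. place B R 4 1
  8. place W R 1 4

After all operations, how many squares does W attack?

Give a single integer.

Op 1: place BK@(1,3)
Op 2: remove (1,3)
Op 3: place WN@(4,0)
Op 4: place WB@(2,4)
Op 5: place WN@(4,4)
Op 6: place BB@(3,3)
Op 7: place BR@(4,1)
Op 8: place WR@(1,4)
Per-piece attacks for W:
  WR@(1,4): attacks (1,3) (1,2) (1,1) (1,0) (2,4) (0,4) [ray(1,0) blocked at (2,4)]
  WB@(2,4): attacks (3,3) (1,3) (0,2) [ray(1,-1) blocked at (3,3)]
  WN@(4,0): attacks (3,2) (2,1)
  WN@(4,4): attacks (3,2) (2,3)
Union (11 distinct): (0,2) (0,4) (1,0) (1,1) (1,2) (1,3) (2,1) (2,3) (2,4) (3,2) (3,3)

Answer: 11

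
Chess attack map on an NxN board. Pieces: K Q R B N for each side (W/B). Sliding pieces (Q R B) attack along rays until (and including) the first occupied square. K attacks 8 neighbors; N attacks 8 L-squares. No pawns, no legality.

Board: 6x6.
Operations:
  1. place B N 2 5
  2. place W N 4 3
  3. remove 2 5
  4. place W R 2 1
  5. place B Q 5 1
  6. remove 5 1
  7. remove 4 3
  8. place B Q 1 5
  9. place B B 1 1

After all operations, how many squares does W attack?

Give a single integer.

Answer: 9

Derivation:
Op 1: place BN@(2,5)
Op 2: place WN@(4,3)
Op 3: remove (2,5)
Op 4: place WR@(2,1)
Op 5: place BQ@(5,1)
Op 6: remove (5,1)
Op 7: remove (4,3)
Op 8: place BQ@(1,5)
Op 9: place BB@(1,1)
Per-piece attacks for W:
  WR@(2,1): attacks (2,2) (2,3) (2,4) (2,5) (2,0) (3,1) (4,1) (5,1) (1,1) [ray(-1,0) blocked at (1,1)]
Union (9 distinct): (1,1) (2,0) (2,2) (2,3) (2,4) (2,5) (3,1) (4,1) (5,1)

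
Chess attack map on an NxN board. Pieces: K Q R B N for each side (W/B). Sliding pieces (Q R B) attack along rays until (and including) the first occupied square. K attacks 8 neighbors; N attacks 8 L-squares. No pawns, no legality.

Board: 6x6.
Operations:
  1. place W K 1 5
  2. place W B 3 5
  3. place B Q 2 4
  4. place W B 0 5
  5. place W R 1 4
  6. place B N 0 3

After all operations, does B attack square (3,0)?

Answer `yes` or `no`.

Answer: no

Derivation:
Op 1: place WK@(1,5)
Op 2: place WB@(3,5)
Op 3: place BQ@(2,4)
Op 4: place WB@(0,5)
Op 5: place WR@(1,4)
Op 6: place BN@(0,3)
Per-piece attacks for B:
  BN@(0,3): attacks (1,5) (2,4) (1,1) (2,2)
  BQ@(2,4): attacks (2,5) (2,3) (2,2) (2,1) (2,0) (3,4) (4,4) (5,4) (1,4) (3,5) (3,3) (4,2) (5,1) (1,5) (1,3) (0,2) [ray(-1,0) blocked at (1,4); ray(1,1) blocked at (3,5); ray(-1,1) blocked at (1,5)]
B attacks (3,0): no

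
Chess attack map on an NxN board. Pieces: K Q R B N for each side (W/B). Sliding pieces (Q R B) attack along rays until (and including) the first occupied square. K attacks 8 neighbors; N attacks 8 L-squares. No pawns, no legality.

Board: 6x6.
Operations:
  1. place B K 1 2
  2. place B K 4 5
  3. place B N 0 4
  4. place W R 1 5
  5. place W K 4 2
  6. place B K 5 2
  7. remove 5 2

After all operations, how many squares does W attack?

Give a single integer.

Answer: 15

Derivation:
Op 1: place BK@(1,2)
Op 2: place BK@(4,5)
Op 3: place BN@(0,4)
Op 4: place WR@(1,5)
Op 5: place WK@(4,2)
Op 6: place BK@(5,2)
Op 7: remove (5,2)
Per-piece attacks for W:
  WR@(1,5): attacks (1,4) (1,3) (1,2) (2,5) (3,5) (4,5) (0,5) [ray(0,-1) blocked at (1,2); ray(1,0) blocked at (4,5)]
  WK@(4,2): attacks (4,3) (4,1) (5,2) (3,2) (5,3) (5,1) (3,3) (3,1)
Union (15 distinct): (0,5) (1,2) (1,3) (1,4) (2,5) (3,1) (3,2) (3,3) (3,5) (4,1) (4,3) (4,5) (5,1) (5,2) (5,3)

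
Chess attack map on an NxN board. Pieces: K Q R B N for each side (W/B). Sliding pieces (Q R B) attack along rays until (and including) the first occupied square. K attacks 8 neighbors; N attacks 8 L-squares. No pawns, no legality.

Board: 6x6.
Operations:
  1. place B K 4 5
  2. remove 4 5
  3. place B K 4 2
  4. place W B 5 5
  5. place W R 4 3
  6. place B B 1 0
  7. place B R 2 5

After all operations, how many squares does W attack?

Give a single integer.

Answer: 11

Derivation:
Op 1: place BK@(4,5)
Op 2: remove (4,5)
Op 3: place BK@(4,2)
Op 4: place WB@(5,5)
Op 5: place WR@(4,3)
Op 6: place BB@(1,0)
Op 7: place BR@(2,5)
Per-piece attacks for W:
  WR@(4,3): attacks (4,4) (4,5) (4,2) (5,3) (3,3) (2,3) (1,3) (0,3) [ray(0,-1) blocked at (4,2)]
  WB@(5,5): attacks (4,4) (3,3) (2,2) (1,1) (0,0)
Union (11 distinct): (0,0) (0,3) (1,1) (1,3) (2,2) (2,3) (3,3) (4,2) (4,4) (4,5) (5,3)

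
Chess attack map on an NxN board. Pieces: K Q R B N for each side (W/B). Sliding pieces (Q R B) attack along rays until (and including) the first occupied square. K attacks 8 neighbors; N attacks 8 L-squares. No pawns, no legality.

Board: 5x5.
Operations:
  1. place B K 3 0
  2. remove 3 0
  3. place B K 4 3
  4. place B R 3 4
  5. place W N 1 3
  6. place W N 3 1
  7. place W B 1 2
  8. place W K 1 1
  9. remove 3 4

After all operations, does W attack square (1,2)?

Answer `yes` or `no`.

Op 1: place BK@(3,0)
Op 2: remove (3,0)
Op 3: place BK@(4,3)
Op 4: place BR@(3,4)
Op 5: place WN@(1,3)
Op 6: place WN@(3,1)
Op 7: place WB@(1,2)
Op 8: place WK@(1,1)
Op 9: remove (3,4)
Per-piece attacks for W:
  WK@(1,1): attacks (1,2) (1,0) (2,1) (0,1) (2,2) (2,0) (0,2) (0,0)
  WB@(1,2): attacks (2,3) (3,4) (2,1) (3,0) (0,3) (0,1)
  WN@(1,3): attacks (3,4) (2,1) (3,2) (0,1)
  WN@(3,1): attacks (4,3) (2,3) (1,2) (1,0)
W attacks (1,2): yes

Answer: yes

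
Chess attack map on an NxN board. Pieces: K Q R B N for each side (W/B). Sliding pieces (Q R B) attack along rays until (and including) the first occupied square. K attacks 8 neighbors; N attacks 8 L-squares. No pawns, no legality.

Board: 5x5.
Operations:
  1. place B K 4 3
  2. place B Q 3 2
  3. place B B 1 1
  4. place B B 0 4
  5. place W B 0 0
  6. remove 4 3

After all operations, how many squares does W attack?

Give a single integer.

Answer: 1

Derivation:
Op 1: place BK@(4,3)
Op 2: place BQ@(3,2)
Op 3: place BB@(1,1)
Op 4: place BB@(0,4)
Op 5: place WB@(0,0)
Op 6: remove (4,3)
Per-piece attacks for W:
  WB@(0,0): attacks (1,1) [ray(1,1) blocked at (1,1)]
Union (1 distinct): (1,1)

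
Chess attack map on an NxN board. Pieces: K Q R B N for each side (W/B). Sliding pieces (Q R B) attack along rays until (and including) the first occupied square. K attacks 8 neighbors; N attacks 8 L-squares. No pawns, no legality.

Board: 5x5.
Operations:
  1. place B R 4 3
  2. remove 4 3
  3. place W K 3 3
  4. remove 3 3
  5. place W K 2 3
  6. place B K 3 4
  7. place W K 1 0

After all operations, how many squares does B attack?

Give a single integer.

Op 1: place BR@(4,3)
Op 2: remove (4,3)
Op 3: place WK@(3,3)
Op 4: remove (3,3)
Op 5: place WK@(2,3)
Op 6: place BK@(3,4)
Op 7: place WK@(1,0)
Per-piece attacks for B:
  BK@(3,4): attacks (3,3) (4,4) (2,4) (4,3) (2,3)
Union (5 distinct): (2,3) (2,4) (3,3) (4,3) (4,4)

Answer: 5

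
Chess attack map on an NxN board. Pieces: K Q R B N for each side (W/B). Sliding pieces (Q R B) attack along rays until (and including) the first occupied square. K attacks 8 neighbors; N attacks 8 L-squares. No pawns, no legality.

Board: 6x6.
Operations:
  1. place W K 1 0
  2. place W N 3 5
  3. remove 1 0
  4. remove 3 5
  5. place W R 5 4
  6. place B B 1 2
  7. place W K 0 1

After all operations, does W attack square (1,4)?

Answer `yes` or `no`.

Answer: yes

Derivation:
Op 1: place WK@(1,0)
Op 2: place WN@(3,5)
Op 3: remove (1,0)
Op 4: remove (3,5)
Op 5: place WR@(5,4)
Op 6: place BB@(1,2)
Op 7: place WK@(0,1)
Per-piece attacks for W:
  WK@(0,1): attacks (0,2) (0,0) (1,1) (1,2) (1,0)
  WR@(5,4): attacks (5,5) (5,3) (5,2) (5,1) (5,0) (4,4) (3,4) (2,4) (1,4) (0,4)
W attacks (1,4): yes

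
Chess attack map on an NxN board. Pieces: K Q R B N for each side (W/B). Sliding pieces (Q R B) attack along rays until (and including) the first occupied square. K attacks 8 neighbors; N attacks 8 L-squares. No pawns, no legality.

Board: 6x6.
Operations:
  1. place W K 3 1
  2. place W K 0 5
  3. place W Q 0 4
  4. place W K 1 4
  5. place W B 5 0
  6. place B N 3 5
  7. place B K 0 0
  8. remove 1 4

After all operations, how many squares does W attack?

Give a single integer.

Op 1: place WK@(3,1)
Op 2: place WK@(0,5)
Op 3: place WQ@(0,4)
Op 4: place WK@(1,4)
Op 5: place WB@(5,0)
Op 6: place BN@(3,5)
Op 7: place BK@(0,0)
Op 8: remove (1,4)
Per-piece attacks for W:
  WQ@(0,4): attacks (0,5) (0,3) (0,2) (0,1) (0,0) (1,4) (2,4) (3,4) (4,4) (5,4) (1,5) (1,3) (2,2) (3,1) [ray(0,1) blocked at (0,5); ray(0,-1) blocked at (0,0); ray(1,-1) blocked at (3,1)]
  WK@(0,5): attacks (0,4) (1,5) (1,4)
  WK@(3,1): attacks (3,2) (3,0) (4,1) (2,1) (4,2) (4,0) (2,2) (2,0)
  WB@(5,0): attacks (4,1) (3,2) (2,3) (1,4) (0,5) [ray(-1,1) blocked at (0,5)]
Union (23 distinct): (0,0) (0,1) (0,2) (0,3) (0,4) (0,5) (1,3) (1,4) (1,5) (2,0) (2,1) (2,2) (2,3) (2,4) (3,0) (3,1) (3,2) (3,4) (4,0) (4,1) (4,2) (4,4) (5,4)

Answer: 23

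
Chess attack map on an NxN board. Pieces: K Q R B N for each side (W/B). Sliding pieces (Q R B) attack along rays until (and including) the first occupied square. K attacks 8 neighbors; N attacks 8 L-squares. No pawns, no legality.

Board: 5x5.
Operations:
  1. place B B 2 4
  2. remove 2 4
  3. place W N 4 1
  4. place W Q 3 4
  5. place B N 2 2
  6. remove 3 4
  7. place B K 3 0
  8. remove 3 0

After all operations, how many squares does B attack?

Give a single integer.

Op 1: place BB@(2,4)
Op 2: remove (2,4)
Op 3: place WN@(4,1)
Op 4: place WQ@(3,4)
Op 5: place BN@(2,2)
Op 6: remove (3,4)
Op 7: place BK@(3,0)
Op 8: remove (3,0)
Per-piece attacks for B:
  BN@(2,2): attacks (3,4) (4,3) (1,4) (0,3) (3,0) (4,1) (1,0) (0,1)
Union (8 distinct): (0,1) (0,3) (1,0) (1,4) (3,0) (3,4) (4,1) (4,3)

Answer: 8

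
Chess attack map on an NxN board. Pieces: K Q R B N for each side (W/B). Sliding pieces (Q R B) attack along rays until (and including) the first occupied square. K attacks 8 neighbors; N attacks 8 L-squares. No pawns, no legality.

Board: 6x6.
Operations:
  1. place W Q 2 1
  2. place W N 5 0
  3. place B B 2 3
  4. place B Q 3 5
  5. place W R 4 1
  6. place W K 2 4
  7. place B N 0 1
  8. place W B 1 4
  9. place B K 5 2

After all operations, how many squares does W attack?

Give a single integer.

Op 1: place WQ@(2,1)
Op 2: place WN@(5,0)
Op 3: place BB@(2,3)
Op 4: place BQ@(3,5)
Op 5: place WR@(4,1)
Op 6: place WK@(2,4)
Op 7: place BN@(0,1)
Op 8: place WB@(1,4)
Op 9: place BK@(5,2)
Per-piece attacks for W:
  WB@(1,4): attacks (2,5) (2,3) (0,5) (0,3) [ray(1,-1) blocked at (2,3)]
  WQ@(2,1): attacks (2,2) (2,3) (2,0) (3,1) (4,1) (1,1) (0,1) (3,2) (4,3) (5,4) (3,0) (1,2) (0,3) (1,0) [ray(0,1) blocked at (2,3); ray(1,0) blocked at (4,1); ray(-1,0) blocked at (0,1)]
  WK@(2,4): attacks (2,5) (2,3) (3,4) (1,4) (3,5) (3,3) (1,5) (1,3)
  WR@(4,1): attacks (4,2) (4,3) (4,4) (4,5) (4,0) (5,1) (3,1) (2,1) [ray(-1,0) blocked at (2,1)]
  WN@(5,0): attacks (4,2) (3,1)
Union (28 distinct): (0,1) (0,3) (0,5) (1,0) (1,1) (1,2) (1,3) (1,4) (1,5) (2,0) (2,1) (2,2) (2,3) (2,5) (3,0) (3,1) (3,2) (3,3) (3,4) (3,5) (4,0) (4,1) (4,2) (4,3) (4,4) (4,5) (5,1) (5,4)

Answer: 28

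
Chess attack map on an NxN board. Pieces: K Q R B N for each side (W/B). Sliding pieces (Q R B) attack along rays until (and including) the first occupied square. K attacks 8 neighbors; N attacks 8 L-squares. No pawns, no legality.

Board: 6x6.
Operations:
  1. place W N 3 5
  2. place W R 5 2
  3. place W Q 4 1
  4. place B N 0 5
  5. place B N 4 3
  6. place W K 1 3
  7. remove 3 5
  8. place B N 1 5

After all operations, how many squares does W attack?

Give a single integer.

Answer: 24

Derivation:
Op 1: place WN@(3,5)
Op 2: place WR@(5,2)
Op 3: place WQ@(4,1)
Op 4: place BN@(0,5)
Op 5: place BN@(4,3)
Op 6: place WK@(1,3)
Op 7: remove (3,5)
Op 8: place BN@(1,5)
Per-piece attacks for W:
  WK@(1,3): attacks (1,4) (1,2) (2,3) (0,3) (2,4) (2,2) (0,4) (0,2)
  WQ@(4,1): attacks (4,2) (4,3) (4,0) (5,1) (3,1) (2,1) (1,1) (0,1) (5,2) (5,0) (3,2) (2,3) (1,4) (0,5) (3,0) [ray(0,1) blocked at (4,3); ray(1,1) blocked at (5,2); ray(-1,1) blocked at (0,5)]
  WR@(5,2): attacks (5,3) (5,4) (5,5) (5,1) (5,0) (4,2) (3,2) (2,2) (1,2) (0,2)
Union (24 distinct): (0,1) (0,2) (0,3) (0,4) (0,5) (1,1) (1,2) (1,4) (2,1) (2,2) (2,3) (2,4) (3,0) (3,1) (3,2) (4,0) (4,2) (4,3) (5,0) (5,1) (5,2) (5,3) (5,4) (5,5)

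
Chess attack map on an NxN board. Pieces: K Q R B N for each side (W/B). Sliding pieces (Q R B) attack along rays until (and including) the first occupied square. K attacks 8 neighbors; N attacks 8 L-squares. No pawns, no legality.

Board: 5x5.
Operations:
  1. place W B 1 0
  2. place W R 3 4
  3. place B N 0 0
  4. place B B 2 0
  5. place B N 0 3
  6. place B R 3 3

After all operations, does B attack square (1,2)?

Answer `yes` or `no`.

Op 1: place WB@(1,0)
Op 2: place WR@(3,4)
Op 3: place BN@(0,0)
Op 4: place BB@(2,0)
Op 5: place BN@(0,3)
Op 6: place BR@(3,3)
Per-piece attacks for B:
  BN@(0,0): attacks (1,2) (2,1)
  BN@(0,3): attacks (2,4) (1,1) (2,2)
  BB@(2,0): attacks (3,1) (4,2) (1,1) (0,2)
  BR@(3,3): attacks (3,4) (3,2) (3,1) (3,0) (4,3) (2,3) (1,3) (0,3) [ray(0,1) blocked at (3,4); ray(-1,0) blocked at (0,3)]
B attacks (1,2): yes

Answer: yes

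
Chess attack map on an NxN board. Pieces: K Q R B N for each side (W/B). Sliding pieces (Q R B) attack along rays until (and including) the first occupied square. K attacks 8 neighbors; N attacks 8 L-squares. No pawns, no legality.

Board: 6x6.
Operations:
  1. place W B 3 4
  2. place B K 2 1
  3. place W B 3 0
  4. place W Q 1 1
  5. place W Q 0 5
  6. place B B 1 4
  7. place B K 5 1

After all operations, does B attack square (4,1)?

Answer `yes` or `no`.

Op 1: place WB@(3,4)
Op 2: place BK@(2,1)
Op 3: place WB@(3,0)
Op 4: place WQ@(1,1)
Op 5: place WQ@(0,5)
Op 6: place BB@(1,4)
Op 7: place BK@(5,1)
Per-piece attacks for B:
  BB@(1,4): attacks (2,5) (2,3) (3,2) (4,1) (5,0) (0,5) (0,3) [ray(-1,1) blocked at (0,5)]
  BK@(2,1): attacks (2,2) (2,0) (3,1) (1,1) (3,2) (3,0) (1,2) (1,0)
  BK@(5,1): attacks (5,2) (5,0) (4,1) (4,2) (4,0)
B attacks (4,1): yes

Answer: yes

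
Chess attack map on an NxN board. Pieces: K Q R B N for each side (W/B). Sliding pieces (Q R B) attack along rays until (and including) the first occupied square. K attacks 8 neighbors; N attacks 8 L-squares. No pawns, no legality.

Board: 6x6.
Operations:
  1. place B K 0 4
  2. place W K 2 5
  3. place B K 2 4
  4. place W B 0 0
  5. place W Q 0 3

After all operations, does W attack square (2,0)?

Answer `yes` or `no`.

Answer: no

Derivation:
Op 1: place BK@(0,4)
Op 2: place WK@(2,5)
Op 3: place BK@(2,4)
Op 4: place WB@(0,0)
Op 5: place WQ@(0,3)
Per-piece attacks for W:
  WB@(0,0): attacks (1,1) (2,2) (3,3) (4,4) (5,5)
  WQ@(0,3): attacks (0,4) (0,2) (0,1) (0,0) (1,3) (2,3) (3,3) (4,3) (5,3) (1,4) (2,5) (1,2) (2,1) (3,0) [ray(0,1) blocked at (0,4); ray(0,-1) blocked at (0,0); ray(1,1) blocked at (2,5)]
  WK@(2,5): attacks (2,4) (3,5) (1,5) (3,4) (1,4)
W attacks (2,0): no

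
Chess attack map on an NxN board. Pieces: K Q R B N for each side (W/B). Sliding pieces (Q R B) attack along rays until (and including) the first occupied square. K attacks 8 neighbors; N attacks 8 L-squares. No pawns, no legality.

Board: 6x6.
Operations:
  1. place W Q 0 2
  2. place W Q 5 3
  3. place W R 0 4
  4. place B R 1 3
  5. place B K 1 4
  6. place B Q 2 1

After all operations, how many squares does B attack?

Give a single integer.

Op 1: place WQ@(0,2)
Op 2: place WQ@(5,3)
Op 3: place WR@(0,4)
Op 4: place BR@(1,3)
Op 5: place BK@(1,4)
Op 6: place BQ@(2,1)
Per-piece attacks for B:
  BR@(1,3): attacks (1,4) (1,2) (1,1) (1,0) (2,3) (3,3) (4,3) (5,3) (0,3) [ray(0,1) blocked at (1,4); ray(1,0) blocked at (5,3)]
  BK@(1,4): attacks (1,5) (1,3) (2,4) (0,4) (2,5) (2,3) (0,5) (0,3)
  BQ@(2,1): attacks (2,2) (2,3) (2,4) (2,5) (2,0) (3,1) (4,1) (5,1) (1,1) (0,1) (3,2) (4,3) (5,4) (3,0) (1,2) (0,3) (1,0)
Union (24 distinct): (0,1) (0,3) (0,4) (0,5) (1,0) (1,1) (1,2) (1,3) (1,4) (1,5) (2,0) (2,2) (2,3) (2,4) (2,5) (3,0) (3,1) (3,2) (3,3) (4,1) (4,3) (5,1) (5,3) (5,4)

Answer: 24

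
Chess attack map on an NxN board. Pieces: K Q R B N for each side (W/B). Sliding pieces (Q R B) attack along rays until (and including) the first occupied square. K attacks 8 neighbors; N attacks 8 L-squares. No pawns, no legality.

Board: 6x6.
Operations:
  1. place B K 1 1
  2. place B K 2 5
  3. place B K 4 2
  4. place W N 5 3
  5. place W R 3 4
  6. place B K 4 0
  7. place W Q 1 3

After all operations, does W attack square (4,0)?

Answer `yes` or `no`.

Op 1: place BK@(1,1)
Op 2: place BK@(2,5)
Op 3: place BK@(4,2)
Op 4: place WN@(5,3)
Op 5: place WR@(3,4)
Op 6: place BK@(4,0)
Op 7: place WQ@(1,3)
Per-piece attacks for W:
  WQ@(1,3): attacks (1,4) (1,5) (1,2) (1,1) (2,3) (3,3) (4,3) (5,3) (0,3) (2,4) (3,5) (2,2) (3,1) (4,0) (0,4) (0,2) [ray(0,-1) blocked at (1,1); ray(1,0) blocked at (5,3); ray(1,-1) blocked at (4,0)]
  WR@(3,4): attacks (3,5) (3,3) (3,2) (3,1) (3,0) (4,4) (5,4) (2,4) (1,4) (0,4)
  WN@(5,3): attacks (4,5) (3,4) (4,1) (3,2)
W attacks (4,0): yes

Answer: yes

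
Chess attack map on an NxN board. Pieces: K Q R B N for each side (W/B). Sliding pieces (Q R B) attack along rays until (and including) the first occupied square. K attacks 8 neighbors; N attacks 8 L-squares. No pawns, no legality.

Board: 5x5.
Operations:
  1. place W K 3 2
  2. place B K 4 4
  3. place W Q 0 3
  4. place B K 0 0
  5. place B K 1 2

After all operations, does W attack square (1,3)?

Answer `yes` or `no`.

Answer: yes

Derivation:
Op 1: place WK@(3,2)
Op 2: place BK@(4,4)
Op 3: place WQ@(0,3)
Op 4: place BK@(0,0)
Op 5: place BK@(1,2)
Per-piece attacks for W:
  WQ@(0,3): attacks (0,4) (0,2) (0,1) (0,0) (1,3) (2,3) (3,3) (4,3) (1,4) (1,2) [ray(0,-1) blocked at (0,0); ray(1,-1) blocked at (1,2)]
  WK@(3,2): attacks (3,3) (3,1) (4,2) (2,2) (4,3) (4,1) (2,3) (2,1)
W attacks (1,3): yes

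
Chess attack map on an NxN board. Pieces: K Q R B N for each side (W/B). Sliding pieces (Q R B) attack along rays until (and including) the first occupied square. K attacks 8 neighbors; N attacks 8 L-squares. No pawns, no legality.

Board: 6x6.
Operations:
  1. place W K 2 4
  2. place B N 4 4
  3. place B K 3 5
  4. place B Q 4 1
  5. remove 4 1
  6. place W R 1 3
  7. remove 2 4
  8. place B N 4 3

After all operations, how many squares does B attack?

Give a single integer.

Answer: 13

Derivation:
Op 1: place WK@(2,4)
Op 2: place BN@(4,4)
Op 3: place BK@(3,5)
Op 4: place BQ@(4,1)
Op 5: remove (4,1)
Op 6: place WR@(1,3)
Op 7: remove (2,4)
Op 8: place BN@(4,3)
Per-piece attacks for B:
  BK@(3,5): attacks (3,4) (4,5) (2,5) (4,4) (2,4)
  BN@(4,3): attacks (5,5) (3,5) (2,4) (5,1) (3,1) (2,2)
  BN@(4,4): attacks (2,5) (5,2) (3,2) (2,3)
Union (13 distinct): (2,2) (2,3) (2,4) (2,5) (3,1) (3,2) (3,4) (3,5) (4,4) (4,5) (5,1) (5,2) (5,5)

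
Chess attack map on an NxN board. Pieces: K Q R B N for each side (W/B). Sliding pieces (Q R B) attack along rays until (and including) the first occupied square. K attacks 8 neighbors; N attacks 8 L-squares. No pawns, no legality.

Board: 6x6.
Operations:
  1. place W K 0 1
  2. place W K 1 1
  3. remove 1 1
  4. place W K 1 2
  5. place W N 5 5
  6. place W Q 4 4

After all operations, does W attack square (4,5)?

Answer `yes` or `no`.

Op 1: place WK@(0,1)
Op 2: place WK@(1,1)
Op 3: remove (1,1)
Op 4: place WK@(1,2)
Op 5: place WN@(5,5)
Op 6: place WQ@(4,4)
Per-piece attacks for W:
  WK@(0,1): attacks (0,2) (0,0) (1,1) (1,2) (1,0)
  WK@(1,2): attacks (1,3) (1,1) (2,2) (0,2) (2,3) (2,1) (0,3) (0,1)
  WQ@(4,4): attacks (4,5) (4,3) (4,2) (4,1) (4,0) (5,4) (3,4) (2,4) (1,4) (0,4) (5,5) (5,3) (3,5) (3,3) (2,2) (1,1) (0,0) [ray(1,1) blocked at (5,5)]
  WN@(5,5): attacks (4,3) (3,4)
W attacks (4,5): yes

Answer: yes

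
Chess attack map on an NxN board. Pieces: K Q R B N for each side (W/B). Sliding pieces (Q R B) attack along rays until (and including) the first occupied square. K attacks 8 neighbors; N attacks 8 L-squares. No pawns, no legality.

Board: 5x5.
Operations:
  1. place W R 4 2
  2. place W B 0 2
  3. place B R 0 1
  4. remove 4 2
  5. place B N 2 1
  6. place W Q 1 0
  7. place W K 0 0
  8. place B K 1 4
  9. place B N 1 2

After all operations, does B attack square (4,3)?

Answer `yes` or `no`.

Op 1: place WR@(4,2)
Op 2: place WB@(0,2)
Op 3: place BR@(0,1)
Op 4: remove (4,2)
Op 5: place BN@(2,1)
Op 6: place WQ@(1,0)
Op 7: place WK@(0,0)
Op 8: place BK@(1,4)
Op 9: place BN@(1,2)
Per-piece attacks for B:
  BR@(0,1): attacks (0,2) (0,0) (1,1) (2,1) [ray(0,1) blocked at (0,2); ray(0,-1) blocked at (0,0); ray(1,0) blocked at (2,1)]
  BN@(1,2): attacks (2,4) (3,3) (0,4) (2,0) (3,1) (0,0)
  BK@(1,4): attacks (1,3) (2,4) (0,4) (2,3) (0,3)
  BN@(2,1): attacks (3,3) (4,2) (1,3) (0,2) (4,0) (0,0)
B attacks (4,3): no

Answer: no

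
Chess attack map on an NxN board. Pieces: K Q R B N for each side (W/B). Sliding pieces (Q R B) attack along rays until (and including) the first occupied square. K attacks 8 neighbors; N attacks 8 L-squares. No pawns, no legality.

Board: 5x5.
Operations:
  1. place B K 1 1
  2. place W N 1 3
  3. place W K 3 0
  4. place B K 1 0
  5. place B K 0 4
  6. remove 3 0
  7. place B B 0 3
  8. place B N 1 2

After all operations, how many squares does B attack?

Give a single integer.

Op 1: place BK@(1,1)
Op 2: place WN@(1,3)
Op 3: place WK@(3,0)
Op 4: place BK@(1,0)
Op 5: place BK@(0,4)
Op 6: remove (3,0)
Op 7: place BB@(0,3)
Op 8: place BN@(1,2)
Per-piece attacks for B:
  BB@(0,3): attacks (1,4) (1,2) [ray(1,-1) blocked at (1,2)]
  BK@(0,4): attacks (0,3) (1,4) (1,3)
  BK@(1,0): attacks (1,1) (2,0) (0,0) (2,1) (0,1)
  BK@(1,1): attacks (1,2) (1,0) (2,1) (0,1) (2,2) (2,0) (0,2) (0,0)
  BN@(1,2): attacks (2,4) (3,3) (0,4) (2,0) (3,1) (0,0)
Union (16 distinct): (0,0) (0,1) (0,2) (0,3) (0,4) (1,0) (1,1) (1,2) (1,3) (1,4) (2,0) (2,1) (2,2) (2,4) (3,1) (3,3)

Answer: 16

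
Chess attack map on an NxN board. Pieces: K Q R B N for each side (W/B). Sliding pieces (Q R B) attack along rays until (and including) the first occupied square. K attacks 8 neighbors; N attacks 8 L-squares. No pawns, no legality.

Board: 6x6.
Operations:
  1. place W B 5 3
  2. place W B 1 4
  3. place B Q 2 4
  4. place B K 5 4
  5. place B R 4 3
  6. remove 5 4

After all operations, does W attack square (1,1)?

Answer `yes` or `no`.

Op 1: place WB@(5,3)
Op 2: place WB@(1,4)
Op 3: place BQ@(2,4)
Op 4: place BK@(5,4)
Op 5: place BR@(4,3)
Op 6: remove (5,4)
Per-piece attacks for W:
  WB@(1,4): attacks (2,5) (2,3) (3,2) (4,1) (5,0) (0,5) (0,3)
  WB@(5,3): attacks (4,4) (3,5) (4,2) (3,1) (2,0)
W attacks (1,1): no

Answer: no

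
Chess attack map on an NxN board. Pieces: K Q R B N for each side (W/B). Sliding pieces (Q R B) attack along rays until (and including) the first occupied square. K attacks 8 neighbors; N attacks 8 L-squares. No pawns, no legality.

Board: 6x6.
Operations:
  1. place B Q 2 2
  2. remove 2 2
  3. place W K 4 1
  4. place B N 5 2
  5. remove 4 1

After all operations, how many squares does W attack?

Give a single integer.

Answer: 0

Derivation:
Op 1: place BQ@(2,2)
Op 2: remove (2,2)
Op 3: place WK@(4,1)
Op 4: place BN@(5,2)
Op 5: remove (4,1)
Per-piece attacks for W:
Union (0 distinct): (none)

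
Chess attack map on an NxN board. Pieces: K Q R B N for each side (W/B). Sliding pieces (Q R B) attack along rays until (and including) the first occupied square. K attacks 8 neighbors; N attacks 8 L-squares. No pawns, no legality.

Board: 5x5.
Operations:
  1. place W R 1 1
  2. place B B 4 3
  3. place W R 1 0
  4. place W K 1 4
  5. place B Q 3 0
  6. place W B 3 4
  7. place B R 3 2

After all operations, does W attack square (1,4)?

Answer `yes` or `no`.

Answer: yes

Derivation:
Op 1: place WR@(1,1)
Op 2: place BB@(4,3)
Op 3: place WR@(1,0)
Op 4: place WK@(1,4)
Op 5: place BQ@(3,0)
Op 6: place WB@(3,4)
Op 7: place BR@(3,2)
Per-piece attacks for W:
  WR@(1,0): attacks (1,1) (2,0) (3,0) (0,0) [ray(0,1) blocked at (1,1); ray(1,0) blocked at (3,0)]
  WR@(1,1): attacks (1,2) (1,3) (1,4) (1,0) (2,1) (3,1) (4,1) (0,1) [ray(0,1) blocked at (1,4); ray(0,-1) blocked at (1,0)]
  WK@(1,4): attacks (1,3) (2,4) (0,4) (2,3) (0,3)
  WB@(3,4): attacks (4,3) (2,3) (1,2) (0,1) [ray(1,-1) blocked at (4,3)]
W attacks (1,4): yes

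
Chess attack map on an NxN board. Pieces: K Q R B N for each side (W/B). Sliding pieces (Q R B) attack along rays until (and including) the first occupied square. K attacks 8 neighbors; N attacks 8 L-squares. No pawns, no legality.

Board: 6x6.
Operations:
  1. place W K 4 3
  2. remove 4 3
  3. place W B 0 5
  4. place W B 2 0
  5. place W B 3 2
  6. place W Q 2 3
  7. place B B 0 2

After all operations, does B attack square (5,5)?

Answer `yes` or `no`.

Answer: no

Derivation:
Op 1: place WK@(4,3)
Op 2: remove (4,3)
Op 3: place WB@(0,5)
Op 4: place WB@(2,0)
Op 5: place WB@(3,2)
Op 6: place WQ@(2,3)
Op 7: place BB@(0,2)
Per-piece attacks for B:
  BB@(0,2): attacks (1,3) (2,4) (3,5) (1,1) (2,0) [ray(1,-1) blocked at (2,0)]
B attacks (5,5): no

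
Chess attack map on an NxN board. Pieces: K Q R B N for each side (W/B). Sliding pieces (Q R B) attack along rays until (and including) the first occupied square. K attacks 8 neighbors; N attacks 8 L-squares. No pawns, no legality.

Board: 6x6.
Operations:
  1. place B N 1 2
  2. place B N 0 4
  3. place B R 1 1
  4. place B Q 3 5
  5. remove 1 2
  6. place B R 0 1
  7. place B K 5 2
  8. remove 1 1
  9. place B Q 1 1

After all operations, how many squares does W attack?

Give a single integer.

Answer: 0

Derivation:
Op 1: place BN@(1,2)
Op 2: place BN@(0,4)
Op 3: place BR@(1,1)
Op 4: place BQ@(3,5)
Op 5: remove (1,2)
Op 6: place BR@(0,1)
Op 7: place BK@(5,2)
Op 8: remove (1,1)
Op 9: place BQ@(1,1)
Per-piece attacks for W:
Union (0 distinct): (none)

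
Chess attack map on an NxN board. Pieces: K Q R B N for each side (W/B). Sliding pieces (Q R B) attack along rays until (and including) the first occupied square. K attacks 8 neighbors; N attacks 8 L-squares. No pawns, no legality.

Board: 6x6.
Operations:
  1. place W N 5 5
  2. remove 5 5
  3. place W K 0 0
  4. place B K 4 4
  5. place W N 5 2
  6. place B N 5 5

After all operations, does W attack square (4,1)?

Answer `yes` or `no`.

Answer: no

Derivation:
Op 1: place WN@(5,5)
Op 2: remove (5,5)
Op 3: place WK@(0,0)
Op 4: place BK@(4,4)
Op 5: place WN@(5,2)
Op 6: place BN@(5,5)
Per-piece attacks for W:
  WK@(0,0): attacks (0,1) (1,0) (1,1)
  WN@(5,2): attacks (4,4) (3,3) (4,0) (3,1)
W attacks (4,1): no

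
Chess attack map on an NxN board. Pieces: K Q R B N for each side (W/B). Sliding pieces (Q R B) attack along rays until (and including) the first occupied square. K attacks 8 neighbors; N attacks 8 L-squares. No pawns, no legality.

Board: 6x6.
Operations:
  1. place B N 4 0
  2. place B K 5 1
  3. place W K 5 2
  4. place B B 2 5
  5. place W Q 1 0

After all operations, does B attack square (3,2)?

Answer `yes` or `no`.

Answer: yes

Derivation:
Op 1: place BN@(4,0)
Op 2: place BK@(5,1)
Op 3: place WK@(5,2)
Op 4: place BB@(2,5)
Op 5: place WQ@(1,0)
Per-piece attacks for B:
  BB@(2,5): attacks (3,4) (4,3) (5,2) (1,4) (0,3) [ray(1,-1) blocked at (5,2)]
  BN@(4,0): attacks (5,2) (3,2) (2,1)
  BK@(5,1): attacks (5,2) (5,0) (4,1) (4,2) (4,0)
B attacks (3,2): yes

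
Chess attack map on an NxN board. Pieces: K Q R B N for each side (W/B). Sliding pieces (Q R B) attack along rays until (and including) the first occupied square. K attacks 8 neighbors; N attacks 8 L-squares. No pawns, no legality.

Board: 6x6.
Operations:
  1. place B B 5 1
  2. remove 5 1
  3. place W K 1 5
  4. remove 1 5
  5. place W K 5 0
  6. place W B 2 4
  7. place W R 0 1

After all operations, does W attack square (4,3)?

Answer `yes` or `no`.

Answer: no

Derivation:
Op 1: place BB@(5,1)
Op 2: remove (5,1)
Op 3: place WK@(1,5)
Op 4: remove (1,5)
Op 5: place WK@(5,0)
Op 6: place WB@(2,4)
Op 7: place WR@(0,1)
Per-piece attacks for W:
  WR@(0,1): attacks (0,2) (0,3) (0,4) (0,5) (0,0) (1,1) (2,1) (3,1) (4,1) (5,1)
  WB@(2,4): attacks (3,5) (3,3) (4,2) (5,1) (1,5) (1,3) (0,2)
  WK@(5,0): attacks (5,1) (4,0) (4,1)
W attacks (4,3): no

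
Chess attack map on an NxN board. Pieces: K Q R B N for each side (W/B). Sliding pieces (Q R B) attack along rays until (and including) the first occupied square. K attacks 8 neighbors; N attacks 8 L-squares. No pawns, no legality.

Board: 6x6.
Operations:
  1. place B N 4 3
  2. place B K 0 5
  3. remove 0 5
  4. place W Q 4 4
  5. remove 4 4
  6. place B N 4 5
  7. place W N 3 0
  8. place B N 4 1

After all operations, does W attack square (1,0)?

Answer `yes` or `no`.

Op 1: place BN@(4,3)
Op 2: place BK@(0,5)
Op 3: remove (0,5)
Op 4: place WQ@(4,4)
Op 5: remove (4,4)
Op 6: place BN@(4,5)
Op 7: place WN@(3,0)
Op 8: place BN@(4,1)
Per-piece attacks for W:
  WN@(3,0): attacks (4,2) (5,1) (2,2) (1,1)
W attacks (1,0): no

Answer: no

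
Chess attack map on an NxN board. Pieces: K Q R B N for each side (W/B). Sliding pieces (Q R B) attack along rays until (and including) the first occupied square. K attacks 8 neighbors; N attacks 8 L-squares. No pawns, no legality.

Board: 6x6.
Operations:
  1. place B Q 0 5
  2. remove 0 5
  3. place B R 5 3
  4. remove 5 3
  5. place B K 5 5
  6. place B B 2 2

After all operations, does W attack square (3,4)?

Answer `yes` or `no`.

Answer: no

Derivation:
Op 1: place BQ@(0,5)
Op 2: remove (0,5)
Op 3: place BR@(5,3)
Op 4: remove (5,3)
Op 5: place BK@(5,5)
Op 6: place BB@(2,2)
Per-piece attacks for W:
W attacks (3,4): no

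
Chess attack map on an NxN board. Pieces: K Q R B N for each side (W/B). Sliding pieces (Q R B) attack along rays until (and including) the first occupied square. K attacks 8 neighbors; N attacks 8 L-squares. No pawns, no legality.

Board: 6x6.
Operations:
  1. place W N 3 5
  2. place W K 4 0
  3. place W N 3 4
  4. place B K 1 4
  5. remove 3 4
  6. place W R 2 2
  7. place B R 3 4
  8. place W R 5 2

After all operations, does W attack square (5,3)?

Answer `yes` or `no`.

Answer: yes

Derivation:
Op 1: place WN@(3,5)
Op 2: place WK@(4,0)
Op 3: place WN@(3,4)
Op 4: place BK@(1,4)
Op 5: remove (3,4)
Op 6: place WR@(2,2)
Op 7: place BR@(3,4)
Op 8: place WR@(5,2)
Per-piece attacks for W:
  WR@(2,2): attacks (2,3) (2,4) (2,5) (2,1) (2,0) (3,2) (4,2) (5,2) (1,2) (0,2) [ray(1,0) blocked at (5,2)]
  WN@(3,5): attacks (4,3) (5,4) (2,3) (1,4)
  WK@(4,0): attacks (4,1) (5,0) (3,0) (5,1) (3,1)
  WR@(5,2): attacks (5,3) (5,4) (5,5) (5,1) (5,0) (4,2) (3,2) (2,2) [ray(-1,0) blocked at (2,2)]
W attacks (5,3): yes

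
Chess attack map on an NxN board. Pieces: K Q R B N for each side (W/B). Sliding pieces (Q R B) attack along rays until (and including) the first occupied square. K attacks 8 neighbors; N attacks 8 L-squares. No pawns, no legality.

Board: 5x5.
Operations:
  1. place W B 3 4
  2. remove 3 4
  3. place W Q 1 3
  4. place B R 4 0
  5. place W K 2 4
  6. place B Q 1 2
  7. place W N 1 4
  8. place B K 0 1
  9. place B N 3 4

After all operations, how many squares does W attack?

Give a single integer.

Op 1: place WB@(3,4)
Op 2: remove (3,4)
Op 3: place WQ@(1,3)
Op 4: place BR@(4,0)
Op 5: place WK@(2,4)
Op 6: place BQ@(1,2)
Op 7: place WN@(1,4)
Op 8: place BK@(0,1)
Op 9: place BN@(3,4)
Per-piece attacks for W:
  WQ@(1,3): attacks (1,4) (1,2) (2,3) (3,3) (4,3) (0,3) (2,4) (2,2) (3,1) (4,0) (0,4) (0,2) [ray(0,1) blocked at (1,4); ray(0,-1) blocked at (1,2); ray(1,1) blocked at (2,4); ray(1,-1) blocked at (4,0)]
  WN@(1,4): attacks (2,2) (3,3) (0,2)
  WK@(2,4): attacks (2,3) (3,4) (1,4) (3,3) (1,3)
Union (14 distinct): (0,2) (0,3) (0,4) (1,2) (1,3) (1,4) (2,2) (2,3) (2,4) (3,1) (3,3) (3,4) (4,0) (4,3)

Answer: 14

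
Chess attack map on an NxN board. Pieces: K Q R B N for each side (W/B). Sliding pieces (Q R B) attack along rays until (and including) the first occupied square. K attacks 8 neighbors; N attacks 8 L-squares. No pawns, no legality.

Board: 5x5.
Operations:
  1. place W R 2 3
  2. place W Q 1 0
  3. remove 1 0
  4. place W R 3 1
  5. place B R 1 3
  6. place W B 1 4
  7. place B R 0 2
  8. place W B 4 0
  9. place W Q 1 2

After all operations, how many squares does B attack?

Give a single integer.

Answer: 7

Derivation:
Op 1: place WR@(2,3)
Op 2: place WQ@(1,0)
Op 3: remove (1,0)
Op 4: place WR@(3,1)
Op 5: place BR@(1,3)
Op 6: place WB@(1,4)
Op 7: place BR@(0,2)
Op 8: place WB@(4,0)
Op 9: place WQ@(1,2)
Per-piece attacks for B:
  BR@(0,2): attacks (0,3) (0,4) (0,1) (0,0) (1,2) [ray(1,0) blocked at (1,2)]
  BR@(1,3): attacks (1,4) (1,2) (2,3) (0,3) [ray(0,1) blocked at (1,4); ray(0,-1) blocked at (1,2); ray(1,0) blocked at (2,3)]
Union (7 distinct): (0,0) (0,1) (0,3) (0,4) (1,2) (1,4) (2,3)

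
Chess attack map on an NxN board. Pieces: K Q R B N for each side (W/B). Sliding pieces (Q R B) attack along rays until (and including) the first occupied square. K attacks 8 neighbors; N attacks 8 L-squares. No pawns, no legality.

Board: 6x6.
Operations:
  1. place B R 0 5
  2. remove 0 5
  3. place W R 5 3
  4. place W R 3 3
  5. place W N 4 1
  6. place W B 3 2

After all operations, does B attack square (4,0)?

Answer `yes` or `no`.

Op 1: place BR@(0,5)
Op 2: remove (0,5)
Op 3: place WR@(5,3)
Op 4: place WR@(3,3)
Op 5: place WN@(4,1)
Op 6: place WB@(3,2)
Per-piece attacks for B:
B attacks (4,0): no

Answer: no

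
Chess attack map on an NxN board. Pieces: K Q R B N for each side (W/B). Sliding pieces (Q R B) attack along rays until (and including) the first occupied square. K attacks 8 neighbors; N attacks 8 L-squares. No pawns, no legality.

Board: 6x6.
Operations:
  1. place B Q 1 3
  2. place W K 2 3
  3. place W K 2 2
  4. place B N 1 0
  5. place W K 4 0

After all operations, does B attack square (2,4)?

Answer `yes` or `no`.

Op 1: place BQ@(1,3)
Op 2: place WK@(2,3)
Op 3: place WK@(2,2)
Op 4: place BN@(1,0)
Op 5: place WK@(4,0)
Per-piece attacks for B:
  BN@(1,0): attacks (2,2) (3,1) (0,2)
  BQ@(1,3): attacks (1,4) (1,5) (1,2) (1,1) (1,0) (2,3) (0,3) (2,4) (3,5) (2,2) (0,4) (0,2) [ray(0,-1) blocked at (1,0); ray(1,0) blocked at (2,3); ray(1,-1) blocked at (2,2)]
B attacks (2,4): yes

Answer: yes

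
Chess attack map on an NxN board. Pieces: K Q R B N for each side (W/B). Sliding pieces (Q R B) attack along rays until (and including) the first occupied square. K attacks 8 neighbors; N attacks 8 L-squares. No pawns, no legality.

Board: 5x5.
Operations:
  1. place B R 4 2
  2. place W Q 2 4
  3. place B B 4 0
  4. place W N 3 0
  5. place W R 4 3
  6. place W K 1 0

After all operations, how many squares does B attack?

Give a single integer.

Op 1: place BR@(4,2)
Op 2: place WQ@(2,4)
Op 3: place BB@(4,0)
Op 4: place WN@(3,0)
Op 5: place WR@(4,3)
Op 6: place WK@(1,0)
Per-piece attacks for B:
  BB@(4,0): attacks (3,1) (2,2) (1,3) (0,4)
  BR@(4,2): attacks (4,3) (4,1) (4,0) (3,2) (2,2) (1,2) (0,2) [ray(0,1) blocked at (4,3); ray(0,-1) blocked at (4,0)]
Union (10 distinct): (0,2) (0,4) (1,2) (1,3) (2,2) (3,1) (3,2) (4,0) (4,1) (4,3)

Answer: 10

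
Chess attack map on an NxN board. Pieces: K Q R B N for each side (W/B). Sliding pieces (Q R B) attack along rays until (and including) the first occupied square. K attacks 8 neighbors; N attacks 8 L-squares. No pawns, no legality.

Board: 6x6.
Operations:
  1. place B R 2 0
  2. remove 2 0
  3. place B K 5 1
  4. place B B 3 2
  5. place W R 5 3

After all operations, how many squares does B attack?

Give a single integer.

Answer: 12

Derivation:
Op 1: place BR@(2,0)
Op 2: remove (2,0)
Op 3: place BK@(5,1)
Op 4: place BB@(3,2)
Op 5: place WR@(5,3)
Per-piece attacks for B:
  BB@(3,2): attacks (4,3) (5,4) (4,1) (5,0) (2,3) (1,4) (0,5) (2,1) (1,0)
  BK@(5,1): attacks (5,2) (5,0) (4,1) (4,2) (4,0)
Union (12 distinct): (0,5) (1,0) (1,4) (2,1) (2,3) (4,0) (4,1) (4,2) (4,3) (5,0) (5,2) (5,4)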